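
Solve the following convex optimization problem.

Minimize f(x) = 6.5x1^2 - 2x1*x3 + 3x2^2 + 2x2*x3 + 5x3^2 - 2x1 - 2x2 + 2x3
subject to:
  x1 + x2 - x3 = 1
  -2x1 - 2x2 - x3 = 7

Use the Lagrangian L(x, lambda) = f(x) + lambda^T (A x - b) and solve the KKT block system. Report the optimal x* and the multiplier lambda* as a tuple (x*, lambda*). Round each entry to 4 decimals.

Form the Lagrangian:
  L(x, lambda) = (1/2) x^T Q x + c^T x + lambda^T (A x - b)
Stationarity (grad_x L = 0): Q x + c + A^T lambda = 0.
Primal feasibility: A x = b.

This gives the KKT block system:
  [ Q   A^T ] [ x     ]   [-c ]
  [ A    0  ] [ lambda ] = [ b ]

Solving the linear system:
  x*      = (-1.2632, -0.7368, -3)
  lambda* = (-13.8246, -13.1228)
  f(x*)   = 51.8421

x* = (-1.2632, -0.7368, -3), lambda* = (-13.8246, -13.1228)


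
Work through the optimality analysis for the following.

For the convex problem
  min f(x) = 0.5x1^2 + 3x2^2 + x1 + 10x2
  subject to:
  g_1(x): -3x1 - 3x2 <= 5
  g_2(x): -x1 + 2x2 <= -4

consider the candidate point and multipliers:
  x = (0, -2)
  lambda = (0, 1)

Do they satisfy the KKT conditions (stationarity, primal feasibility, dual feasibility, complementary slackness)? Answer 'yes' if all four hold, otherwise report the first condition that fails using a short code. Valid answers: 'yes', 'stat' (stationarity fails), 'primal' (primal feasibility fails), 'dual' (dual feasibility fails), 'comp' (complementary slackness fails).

Gradient of f: grad f(x) = Q x + c = (1, -2)
Constraint values g_i(x) = a_i^T x - b_i:
  g_1((0, -2)) = 1
  g_2((0, -2)) = 0
Stationarity residual: grad f(x) + sum_i lambda_i a_i = (0, 0)
  -> stationarity OK
Primal feasibility (all g_i <= 0): FAILS
Dual feasibility (all lambda_i >= 0): OK
Complementary slackness (lambda_i * g_i(x) = 0 for all i): OK

Verdict: the first failing condition is primal_feasibility -> primal.

primal


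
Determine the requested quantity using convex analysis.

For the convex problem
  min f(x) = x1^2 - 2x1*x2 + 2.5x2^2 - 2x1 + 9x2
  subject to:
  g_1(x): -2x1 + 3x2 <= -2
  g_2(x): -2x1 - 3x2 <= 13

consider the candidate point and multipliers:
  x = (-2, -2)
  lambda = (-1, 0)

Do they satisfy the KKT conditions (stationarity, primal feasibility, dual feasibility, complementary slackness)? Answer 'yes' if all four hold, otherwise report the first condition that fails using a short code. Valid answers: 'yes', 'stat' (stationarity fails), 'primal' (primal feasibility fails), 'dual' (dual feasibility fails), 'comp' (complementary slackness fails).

Gradient of f: grad f(x) = Q x + c = (-2, 3)
Constraint values g_i(x) = a_i^T x - b_i:
  g_1((-2, -2)) = 0
  g_2((-2, -2)) = -3
Stationarity residual: grad f(x) + sum_i lambda_i a_i = (0, 0)
  -> stationarity OK
Primal feasibility (all g_i <= 0): OK
Dual feasibility (all lambda_i >= 0): FAILS
Complementary slackness (lambda_i * g_i(x) = 0 for all i): OK

Verdict: the first failing condition is dual_feasibility -> dual.

dual


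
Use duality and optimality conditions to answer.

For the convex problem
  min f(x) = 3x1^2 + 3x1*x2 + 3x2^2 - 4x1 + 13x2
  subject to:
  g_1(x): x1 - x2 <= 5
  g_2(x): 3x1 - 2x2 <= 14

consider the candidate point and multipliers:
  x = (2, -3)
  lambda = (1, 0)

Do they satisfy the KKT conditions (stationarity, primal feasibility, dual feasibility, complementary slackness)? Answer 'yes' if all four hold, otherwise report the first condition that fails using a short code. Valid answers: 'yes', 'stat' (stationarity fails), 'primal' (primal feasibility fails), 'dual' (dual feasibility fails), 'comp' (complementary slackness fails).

Gradient of f: grad f(x) = Q x + c = (-1, 1)
Constraint values g_i(x) = a_i^T x - b_i:
  g_1((2, -3)) = 0
  g_2((2, -3)) = -2
Stationarity residual: grad f(x) + sum_i lambda_i a_i = (0, 0)
  -> stationarity OK
Primal feasibility (all g_i <= 0): OK
Dual feasibility (all lambda_i >= 0): OK
Complementary slackness (lambda_i * g_i(x) = 0 for all i): OK

Verdict: yes, KKT holds.

yes


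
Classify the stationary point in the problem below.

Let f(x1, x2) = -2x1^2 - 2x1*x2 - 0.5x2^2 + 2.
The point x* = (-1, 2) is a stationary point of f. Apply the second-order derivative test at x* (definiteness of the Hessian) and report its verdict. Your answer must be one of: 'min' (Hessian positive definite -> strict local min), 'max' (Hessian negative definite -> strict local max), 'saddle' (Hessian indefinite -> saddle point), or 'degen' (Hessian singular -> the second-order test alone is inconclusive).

Compute the Hessian H = grad^2 f:
  H = [[-4, -2], [-2, -1]]
Verify stationarity: grad f(x*) = H x* + g = (0, 0).
Eigenvalues of H: -5, 0.
H has a zero eigenvalue (singular; negative semidefinite but not definite), so H is neither positive definite, negative definite, nor indefinite. The second-order test alone is inconclusive -> degen.
(Indeed, f is constant along the null direction of H through x*, so x* is not a strict local extremum.)

degen


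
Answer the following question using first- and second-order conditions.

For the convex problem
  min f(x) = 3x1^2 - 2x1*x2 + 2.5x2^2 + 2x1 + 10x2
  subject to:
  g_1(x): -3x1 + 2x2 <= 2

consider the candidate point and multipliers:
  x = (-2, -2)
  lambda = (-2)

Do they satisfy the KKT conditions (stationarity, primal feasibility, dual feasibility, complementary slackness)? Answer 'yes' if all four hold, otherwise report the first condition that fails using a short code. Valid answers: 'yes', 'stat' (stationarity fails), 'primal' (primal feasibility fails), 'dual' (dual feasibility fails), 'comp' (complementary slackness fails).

Gradient of f: grad f(x) = Q x + c = (-6, 4)
Constraint values g_i(x) = a_i^T x - b_i:
  g_1((-2, -2)) = 0
Stationarity residual: grad f(x) + sum_i lambda_i a_i = (0, 0)
  -> stationarity OK
Primal feasibility (all g_i <= 0): OK
Dual feasibility (all lambda_i >= 0): FAILS
Complementary slackness (lambda_i * g_i(x) = 0 for all i): OK

Verdict: the first failing condition is dual_feasibility -> dual.

dual


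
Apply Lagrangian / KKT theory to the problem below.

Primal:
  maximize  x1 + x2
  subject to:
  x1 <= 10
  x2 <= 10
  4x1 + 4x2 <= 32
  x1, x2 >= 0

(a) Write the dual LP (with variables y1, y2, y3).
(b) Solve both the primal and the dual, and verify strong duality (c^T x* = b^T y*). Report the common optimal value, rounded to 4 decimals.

The standard primal-dual pair for 'max c^T x s.t. A x <= b, x >= 0' is:
  Dual:  min b^T y  s.t.  A^T y >= c,  y >= 0.

So the dual LP is:
  minimize  10y1 + 10y2 + 32y3
  subject to:
    y1 + 4y3 >= 1
    y2 + 4y3 >= 1
    y1, y2, y3 >= 0

Solving the primal: x* = (8, 0).
  primal value c^T x* = 8.
Solving the dual: y* = (0, 0, 0.25).
  dual value b^T y* = 8.
Strong duality: c^T x* = b^T y*. Confirmed.

8


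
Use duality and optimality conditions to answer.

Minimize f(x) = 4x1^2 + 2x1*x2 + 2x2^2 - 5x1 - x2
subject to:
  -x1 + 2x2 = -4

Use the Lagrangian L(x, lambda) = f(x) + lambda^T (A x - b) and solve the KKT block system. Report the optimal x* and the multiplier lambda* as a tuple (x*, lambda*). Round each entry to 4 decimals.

Form the Lagrangian:
  L(x, lambda) = (1/2) x^T Q x + c^T x + lambda^T (A x - b)
Stationarity (grad_x L = 0): Q x + c + A^T lambda = 0.
Primal feasibility: A x = b.

This gives the KKT block system:
  [ Q   A^T ] [ x     ]   [-c ]
  [ A    0  ] [ lambda ] = [ b ]

Solving the linear system:
  x*      = (1.2273, -1.3864)
  lambda* = (2.0455)
  f(x*)   = 1.7159

x* = (1.2273, -1.3864), lambda* = (2.0455)


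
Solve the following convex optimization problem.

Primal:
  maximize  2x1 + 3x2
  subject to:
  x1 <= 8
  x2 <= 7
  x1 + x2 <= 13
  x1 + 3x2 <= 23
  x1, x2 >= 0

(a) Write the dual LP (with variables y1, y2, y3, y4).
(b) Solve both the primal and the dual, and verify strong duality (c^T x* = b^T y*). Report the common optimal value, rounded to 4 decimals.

The standard primal-dual pair for 'max c^T x s.t. A x <= b, x >= 0' is:
  Dual:  min b^T y  s.t.  A^T y >= c,  y >= 0.

So the dual LP is:
  minimize  8y1 + 7y2 + 13y3 + 23y4
  subject to:
    y1 + y3 + y4 >= 2
    y2 + y3 + 3y4 >= 3
    y1, y2, y3, y4 >= 0

Solving the primal: x* = (8, 5).
  primal value c^T x* = 31.
Solving the dual: y* = (1, 0, 0, 1).
  dual value b^T y* = 31.
Strong duality: c^T x* = b^T y*. Confirmed.

31


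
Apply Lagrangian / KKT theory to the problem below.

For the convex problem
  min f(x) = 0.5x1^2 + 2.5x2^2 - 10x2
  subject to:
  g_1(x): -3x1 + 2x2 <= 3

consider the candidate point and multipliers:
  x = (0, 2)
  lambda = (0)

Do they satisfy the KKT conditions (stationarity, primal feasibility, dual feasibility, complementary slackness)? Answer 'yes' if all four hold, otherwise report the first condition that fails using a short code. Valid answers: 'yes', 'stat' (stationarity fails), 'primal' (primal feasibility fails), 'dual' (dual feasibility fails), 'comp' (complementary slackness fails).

Gradient of f: grad f(x) = Q x + c = (0, 0)
Constraint values g_i(x) = a_i^T x - b_i:
  g_1((0, 2)) = 1
Stationarity residual: grad f(x) + sum_i lambda_i a_i = (0, 0)
  -> stationarity OK
Primal feasibility (all g_i <= 0): FAILS
Dual feasibility (all lambda_i >= 0): OK
Complementary slackness (lambda_i * g_i(x) = 0 for all i): OK

Verdict: the first failing condition is primal_feasibility -> primal.

primal


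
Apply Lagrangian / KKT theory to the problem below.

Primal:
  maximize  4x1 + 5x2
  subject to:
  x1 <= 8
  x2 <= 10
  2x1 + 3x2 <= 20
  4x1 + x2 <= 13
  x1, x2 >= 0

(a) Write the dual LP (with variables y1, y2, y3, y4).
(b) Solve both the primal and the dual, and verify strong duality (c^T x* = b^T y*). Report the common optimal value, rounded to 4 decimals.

The standard primal-dual pair for 'max c^T x s.t. A x <= b, x >= 0' is:
  Dual:  min b^T y  s.t.  A^T y >= c,  y >= 0.

So the dual LP is:
  minimize  8y1 + 10y2 + 20y3 + 13y4
  subject to:
    y1 + 2y3 + 4y4 >= 4
    y2 + 3y3 + y4 >= 5
    y1, y2, y3, y4 >= 0

Solving the primal: x* = (1.9, 5.4).
  primal value c^T x* = 34.6.
Solving the dual: y* = (0, 0, 1.6, 0.2).
  dual value b^T y* = 34.6.
Strong duality: c^T x* = b^T y*. Confirmed.

34.6


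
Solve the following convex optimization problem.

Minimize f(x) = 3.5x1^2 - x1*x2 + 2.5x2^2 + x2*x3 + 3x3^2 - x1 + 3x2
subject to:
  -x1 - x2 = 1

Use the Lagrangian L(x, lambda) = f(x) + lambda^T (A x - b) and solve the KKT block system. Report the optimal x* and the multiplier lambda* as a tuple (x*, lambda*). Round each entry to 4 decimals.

Form the Lagrangian:
  L(x, lambda) = (1/2) x^T Q x + c^T x + lambda^T (A x - b)
Stationarity (grad_x L = 0): Q x + c + A^T lambda = 0.
Primal feasibility: A x = b.

This gives the KKT block system:
  [ Q   A^T ] [ x     ]   [-c ]
  [ A    0  ] [ lambda ] = [ b ]

Solving the linear system:
  x*      = (-0.1325, -0.8675, 0.1446)
  lambda* = (-1.0602)
  f(x*)   = -0.7048

x* = (-0.1325, -0.8675, 0.1446), lambda* = (-1.0602)


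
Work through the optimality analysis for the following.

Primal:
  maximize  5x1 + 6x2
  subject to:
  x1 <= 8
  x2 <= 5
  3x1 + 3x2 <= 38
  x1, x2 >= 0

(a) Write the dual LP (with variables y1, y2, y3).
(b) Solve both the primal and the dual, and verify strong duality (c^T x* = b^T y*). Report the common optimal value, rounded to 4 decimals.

The standard primal-dual pair for 'max c^T x s.t. A x <= b, x >= 0' is:
  Dual:  min b^T y  s.t.  A^T y >= c,  y >= 0.

So the dual LP is:
  minimize  8y1 + 5y2 + 38y3
  subject to:
    y1 + 3y3 >= 5
    y2 + 3y3 >= 6
    y1, y2, y3 >= 0

Solving the primal: x* = (7.6667, 5).
  primal value c^T x* = 68.3333.
Solving the dual: y* = (0, 1, 1.6667).
  dual value b^T y* = 68.3333.
Strong duality: c^T x* = b^T y*. Confirmed.

68.3333


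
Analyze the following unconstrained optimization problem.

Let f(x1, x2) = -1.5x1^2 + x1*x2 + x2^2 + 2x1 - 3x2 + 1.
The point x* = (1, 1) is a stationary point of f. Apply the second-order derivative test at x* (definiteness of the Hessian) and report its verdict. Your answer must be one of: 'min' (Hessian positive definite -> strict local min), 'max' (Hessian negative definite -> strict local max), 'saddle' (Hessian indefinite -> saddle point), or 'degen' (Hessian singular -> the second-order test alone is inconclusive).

Compute the Hessian H = grad^2 f:
  H = [[-3, 1], [1, 2]]
Verify stationarity: grad f(x*) = H x* + g = (0, 0).
Eigenvalues of H: -3.1926, 2.1926.
Eigenvalues have mixed signs, so H is indefinite -> x* is a saddle point.

saddle


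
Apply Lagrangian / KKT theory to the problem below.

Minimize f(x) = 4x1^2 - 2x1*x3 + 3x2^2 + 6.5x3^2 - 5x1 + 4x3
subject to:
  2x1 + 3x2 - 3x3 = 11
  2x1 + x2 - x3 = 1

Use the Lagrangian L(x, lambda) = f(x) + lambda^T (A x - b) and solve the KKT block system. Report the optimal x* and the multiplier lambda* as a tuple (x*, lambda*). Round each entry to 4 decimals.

Form the Lagrangian:
  L(x, lambda) = (1/2) x^T Q x + c^T x + lambda^T (A x - b)
Stationarity (grad_x L = 0): Q x + c + A^T lambda = 0.
Primal feasibility: A x = b.

This gives the KKT block system:
  [ Q   A^T ] [ x     ]   [-c ]
  [ A    0  ] [ lambda ] = [ b ]

Solving the linear system:
  x*      = (-2, 3, -2)
  lambda* = (-13.25, 21.75)
  f(x*)   = 63

x* = (-2, 3, -2), lambda* = (-13.25, 21.75)


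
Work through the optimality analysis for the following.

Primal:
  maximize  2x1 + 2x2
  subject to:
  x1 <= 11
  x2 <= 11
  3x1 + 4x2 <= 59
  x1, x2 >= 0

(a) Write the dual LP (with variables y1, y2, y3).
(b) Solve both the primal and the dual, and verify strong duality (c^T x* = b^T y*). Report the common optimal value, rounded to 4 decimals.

The standard primal-dual pair for 'max c^T x s.t. A x <= b, x >= 0' is:
  Dual:  min b^T y  s.t.  A^T y >= c,  y >= 0.

So the dual LP is:
  minimize  11y1 + 11y2 + 59y3
  subject to:
    y1 + 3y3 >= 2
    y2 + 4y3 >= 2
    y1, y2, y3 >= 0

Solving the primal: x* = (11, 6.5).
  primal value c^T x* = 35.
Solving the dual: y* = (0.5, 0, 0.5).
  dual value b^T y* = 35.
Strong duality: c^T x* = b^T y*. Confirmed.

35


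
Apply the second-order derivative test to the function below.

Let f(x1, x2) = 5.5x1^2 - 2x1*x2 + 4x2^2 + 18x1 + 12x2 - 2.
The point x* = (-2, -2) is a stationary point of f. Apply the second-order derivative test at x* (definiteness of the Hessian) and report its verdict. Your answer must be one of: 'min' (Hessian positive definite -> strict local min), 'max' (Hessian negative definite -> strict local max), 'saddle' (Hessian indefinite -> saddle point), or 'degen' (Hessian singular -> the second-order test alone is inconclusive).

Compute the Hessian H = grad^2 f:
  H = [[11, -2], [-2, 8]]
Verify stationarity: grad f(x*) = H x* + g = (0, 0).
Eigenvalues of H: 7, 12.
Both eigenvalues > 0, so H is positive definite -> x* is a strict local min.

min


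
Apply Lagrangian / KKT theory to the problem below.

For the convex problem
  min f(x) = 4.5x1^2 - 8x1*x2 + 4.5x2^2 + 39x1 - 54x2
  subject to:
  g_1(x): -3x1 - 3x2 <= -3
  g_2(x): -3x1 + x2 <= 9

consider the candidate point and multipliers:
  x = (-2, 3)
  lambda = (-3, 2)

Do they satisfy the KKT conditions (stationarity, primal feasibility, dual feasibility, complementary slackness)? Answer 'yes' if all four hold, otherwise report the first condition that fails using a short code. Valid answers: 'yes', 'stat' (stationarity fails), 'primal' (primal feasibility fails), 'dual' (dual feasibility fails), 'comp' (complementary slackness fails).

Gradient of f: grad f(x) = Q x + c = (-3, -11)
Constraint values g_i(x) = a_i^T x - b_i:
  g_1((-2, 3)) = 0
  g_2((-2, 3)) = 0
Stationarity residual: grad f(x) + sum_i lambda_i a_i = (0, 0)
  -> stationarity OK
Primal feasibility (all g_i <= 0): OK
Dual feasibility (all lambda_i >= 0): FAILS
Complementary slackness (lambda_i * g_i(x) = 0 for all i): OK

Verdict: the first failing condition is dual_feasibility -> dual.

dual


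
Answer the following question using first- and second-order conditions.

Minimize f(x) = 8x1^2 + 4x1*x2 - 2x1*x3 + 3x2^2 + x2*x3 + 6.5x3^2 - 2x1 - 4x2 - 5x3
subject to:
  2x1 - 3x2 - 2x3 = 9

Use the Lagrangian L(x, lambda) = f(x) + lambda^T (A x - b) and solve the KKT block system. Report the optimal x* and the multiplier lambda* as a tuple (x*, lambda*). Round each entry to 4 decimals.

Form the Lagrangian:
  L(x, lambda) = (1/2) x^T Q x + c^T x + lambda^T (A x - b)
Stationarity (grad_x L = 0): Q x + c + A^T lambda = 0.
Primal feasibility: A x = b.

This gives the KKT block system:
  [ Q   A^T ] [ x     ]   [-c ]
  [ A    0  ] [ lambda ] = [ b ]

Solving the linear system:
  x*      = (1.2233, -2.2537, 0.1039)
  lambda* = (-4.1751)
  f(x*)   = 21.8123

x* = (1.2233, -2.2537, 0.1039), lambda* = (-4.1751)


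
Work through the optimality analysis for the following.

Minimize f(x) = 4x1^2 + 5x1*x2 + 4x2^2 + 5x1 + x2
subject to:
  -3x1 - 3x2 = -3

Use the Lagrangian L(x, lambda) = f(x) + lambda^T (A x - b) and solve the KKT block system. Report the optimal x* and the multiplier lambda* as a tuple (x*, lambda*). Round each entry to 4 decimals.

Form the Lagrangian:
  L(x, lambda) = (1/2) x^T Q x + c^T x + lambda^T (A x - b)
Stationarity (grad_x L = 0): Q x + c + A^T lambda = 0.
Primal feasibility: A x = b.

This gives the KKT block system:
  [ Q   A^T ] [ x     ]   [-c ]
  [ A    0  ] [ lambda ] = [ b ]

Solving the linear system:
  x*      = (-0.1667, 1.1667)
  lambda* = (3.1667)
  f(x*)   = 4.9167

x* = (-0.1667, 1.1667), lambda* = (3.1667)


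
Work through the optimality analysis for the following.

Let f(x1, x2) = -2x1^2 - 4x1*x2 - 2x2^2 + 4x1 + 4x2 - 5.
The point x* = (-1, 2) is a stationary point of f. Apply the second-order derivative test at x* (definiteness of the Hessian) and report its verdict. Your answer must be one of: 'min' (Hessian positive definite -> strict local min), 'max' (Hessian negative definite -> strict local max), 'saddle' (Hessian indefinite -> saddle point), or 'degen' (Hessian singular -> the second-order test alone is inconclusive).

Compute the Hessian H = grad^2 f:
  H = [[-4, -4], [-4, -4]]
Verify stationarity: grad f(x*) = H x* + g = (0, 0).
Eigenvalues of H: -8, 0.
H has a zero eigenvalue (singular; negative semidefinite but not definite), so H is neither positive definite, negative definite, nor indefinite. The second-order test alone is inconclusive -> degen.
(Indeed, f is constant along the null direction of H through x*, so x* is not a strict local extremum.)

degen


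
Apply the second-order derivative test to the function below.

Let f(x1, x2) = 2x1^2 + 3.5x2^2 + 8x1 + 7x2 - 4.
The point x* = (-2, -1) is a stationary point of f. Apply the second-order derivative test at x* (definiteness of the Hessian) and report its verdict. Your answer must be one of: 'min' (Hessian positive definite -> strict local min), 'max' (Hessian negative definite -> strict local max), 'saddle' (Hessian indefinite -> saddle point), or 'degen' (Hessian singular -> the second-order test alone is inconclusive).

Compute the Hessian H = grad^2 f:
  H = [[4, 0], [0, 7]]
Verify stationarity: grad f(x*) = H x* + g = (0, 0).
Eigenvalues of H: 4, 7.
Both eigenvalues > 0, so H is positive definite -> x* is a strict local min.

min


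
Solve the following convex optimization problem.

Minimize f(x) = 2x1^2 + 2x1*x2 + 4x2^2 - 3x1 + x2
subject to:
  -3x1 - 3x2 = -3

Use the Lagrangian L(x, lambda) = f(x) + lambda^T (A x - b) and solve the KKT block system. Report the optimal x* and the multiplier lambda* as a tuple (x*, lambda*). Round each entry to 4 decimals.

Form the Lagrangian:
  L(x, lambda) = (1/2) x^T Q x + c^T x + lambda^T (A x - b)
Stationarity (grad_x L = 0): Q x + c + A^T lambda = 0.
Primal feasibility: A x = b.

This gives the KKT block system:
  [ Q   A^T ] [ x     ]   [-c ]
  [ A    0  ] [ lambda ] = [ b ]

Solving the linear system:
  x*      = (1.25, -0.25)
  lambda* = (0.5)
  f(x*)   = -1.25

x* = (1.25, -0.25), lambda* = (0.5)


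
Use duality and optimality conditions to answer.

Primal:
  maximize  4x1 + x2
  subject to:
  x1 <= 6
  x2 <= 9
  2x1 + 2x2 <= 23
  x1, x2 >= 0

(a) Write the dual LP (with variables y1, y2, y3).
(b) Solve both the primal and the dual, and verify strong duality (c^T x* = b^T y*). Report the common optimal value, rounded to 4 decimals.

The standard primal-dual pair for 'max c^T x s.t. A x <= b, x >= 0' is:
  Dual:  min b^T y  s.t.  A^T y >= c,  y >= 0.

So the dual LP is:
  minimize  6y1 + 9y2 + 23y3
  subject to:
    y1 + 2y3 >= 4
    y2 + 2y3 >= 1
    y1, y2, y3 >= 0

Solving the primal: x* = (6, 5.5).
  primal value c^T x* = 29.5.
Solving the dual: y* = (3, 0, 0.5).
  dual value b^T y* = 29.5.
Strong duality: c^T x* = b^T y*. Confirmed.

29.5


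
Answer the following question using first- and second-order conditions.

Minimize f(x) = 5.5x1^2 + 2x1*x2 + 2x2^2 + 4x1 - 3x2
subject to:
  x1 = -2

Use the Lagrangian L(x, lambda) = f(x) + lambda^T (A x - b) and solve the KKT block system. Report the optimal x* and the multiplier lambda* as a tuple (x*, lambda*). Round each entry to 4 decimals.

Form the Lagrangian:
  L(x, lambda) = (1/2) x^T Q x + c^T x + lambda^T (A x - b)
Stationarity (grad_x L = 0): Q x + c + A^T lambda = 0.
Primal feasibility: A x = b.

This gives the KKT block system:
  [ Q   A^T ] [ x     ]   [-c ]
  [ A    0  ] [ lambda ] = [ b ]

Solving the linear system:
  x*      = (-2, 1.75)
  lambda* = (14.5)
  f(x*)   = 7.875

x* = (-2, 1.75), lambda* = (14.5)


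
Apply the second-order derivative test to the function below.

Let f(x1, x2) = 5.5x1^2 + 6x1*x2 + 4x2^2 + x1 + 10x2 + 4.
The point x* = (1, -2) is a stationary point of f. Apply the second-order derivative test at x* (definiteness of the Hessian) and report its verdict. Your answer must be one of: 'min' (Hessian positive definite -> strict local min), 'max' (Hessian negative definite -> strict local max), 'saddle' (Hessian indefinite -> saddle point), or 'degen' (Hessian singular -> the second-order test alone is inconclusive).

Compute the Hessian H = grad^2 f:
  H = [[11, 6], [6, 8]]
Verify stationarity: grad f(x*) = H x* + g = (0, 0).
Eigenvalues of H: 3.3153, 15.6847.
Both eigenvalues > 0, so H is positive definite -> x* is a strict local min.

min


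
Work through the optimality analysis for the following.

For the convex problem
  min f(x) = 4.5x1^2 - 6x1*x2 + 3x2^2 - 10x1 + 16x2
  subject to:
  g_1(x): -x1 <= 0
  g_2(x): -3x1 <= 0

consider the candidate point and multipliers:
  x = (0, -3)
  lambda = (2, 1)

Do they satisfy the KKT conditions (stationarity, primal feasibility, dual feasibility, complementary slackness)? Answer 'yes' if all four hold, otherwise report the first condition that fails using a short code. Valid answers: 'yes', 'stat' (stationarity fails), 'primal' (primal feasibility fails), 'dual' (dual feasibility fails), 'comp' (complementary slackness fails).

Gradient of f: grad f(x) = Q x + c = (8, -2)
Constraint values g_i(x) = a_i^T x - b_i:
  g_1((0, -3)) = 0
  g_2((0, -3)) = 0
Stationarity residual: grad f(x) + sum_i lambda_i a_i = (3, -2)
  -> stationarity FAILS
Primal feasibility (all g_i <= 0): OK
Dual feasibility (all lambda_i >= 0): OK
Complementary slackness (lambda_i * g_i(x) = 0 for all i): OK

Verdict: the first failing condition is stationarity -> stat.

stat


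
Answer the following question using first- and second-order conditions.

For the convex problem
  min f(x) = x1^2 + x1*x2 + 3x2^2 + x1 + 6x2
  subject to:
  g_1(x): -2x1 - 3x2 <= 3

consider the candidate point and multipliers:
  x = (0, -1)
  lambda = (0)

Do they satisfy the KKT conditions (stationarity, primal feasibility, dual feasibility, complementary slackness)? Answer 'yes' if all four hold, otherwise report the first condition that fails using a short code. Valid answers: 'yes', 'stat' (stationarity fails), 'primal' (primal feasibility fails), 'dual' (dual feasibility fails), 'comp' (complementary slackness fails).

Gradient of f: grad f(x) = Q x + c = (0, 0)
Constraint values g_i(x) = a_i^T x - b_i:
  g_1((0, -1)) = 0
Stationarity residual: grad f(x) + sum_i lambda_i a_i = (0, 0)
  -> stationarity OK
Primal feasibility (all g_i <= 0): OK
Dual feasibility (all lambda_i >= 0): OK
Complementary slackness (lambda_i * g_i(x) = 0 for all i): OK

Verdict: yes, KKT holds.

yes


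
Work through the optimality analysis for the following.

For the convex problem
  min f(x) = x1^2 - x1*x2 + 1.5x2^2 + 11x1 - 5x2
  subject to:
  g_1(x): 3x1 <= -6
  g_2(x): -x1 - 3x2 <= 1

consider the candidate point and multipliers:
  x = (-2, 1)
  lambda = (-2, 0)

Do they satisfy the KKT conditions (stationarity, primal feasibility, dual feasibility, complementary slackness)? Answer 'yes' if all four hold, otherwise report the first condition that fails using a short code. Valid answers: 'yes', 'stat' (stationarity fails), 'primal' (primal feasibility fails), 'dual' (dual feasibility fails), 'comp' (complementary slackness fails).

Gradient of f: grad f(x) = Q x + c = (6, 0)
Constraint values g_i(x) = a_i^T x - b_i:
  g_1((-2, 1)) = 0
  g_2((-2, 1)) = -2
Stationarity residual: grad f(x) + sum_i lambda_i a_i = (0, 0)
  -> stationarity OK
Primal feasibility (all g_i <= 0): OK
Dual feasibility (all lambda_i >= 0): FAILS
Complementary slackness (lambda_i * g_i(x) = 0 for all i): OK

Verdict: the first failing condition is dual_feasibility -> dual.

dual


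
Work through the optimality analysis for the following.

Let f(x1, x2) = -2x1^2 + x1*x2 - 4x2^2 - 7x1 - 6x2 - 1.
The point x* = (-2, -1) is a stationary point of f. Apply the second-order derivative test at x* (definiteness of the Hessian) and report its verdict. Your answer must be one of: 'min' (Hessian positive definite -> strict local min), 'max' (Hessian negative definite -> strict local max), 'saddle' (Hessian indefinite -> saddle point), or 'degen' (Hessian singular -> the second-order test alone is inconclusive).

Compute the Hessian H = grad^2 f:
  H = [[-4, 1], [1, -8]]
Verify stationarity: grad f(x*) = H x* + g = (0, 0).
Eigenvalues of H: -8.2361, -3.7639.
Both eigenvalues < 0, so H is negative definite -> x* is a strict local max.

max


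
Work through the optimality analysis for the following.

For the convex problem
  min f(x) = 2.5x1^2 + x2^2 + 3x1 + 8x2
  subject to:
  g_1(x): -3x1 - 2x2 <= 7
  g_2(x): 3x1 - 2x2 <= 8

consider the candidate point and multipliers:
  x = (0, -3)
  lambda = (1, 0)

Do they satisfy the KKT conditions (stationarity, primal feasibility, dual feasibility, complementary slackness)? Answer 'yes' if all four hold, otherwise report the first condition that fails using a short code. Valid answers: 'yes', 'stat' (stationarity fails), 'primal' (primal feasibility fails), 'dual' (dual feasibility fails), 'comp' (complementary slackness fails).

Gradient of f: grad f(x) = Q x + c = (3, 2)
Constraint values g_i(x) = a_i^T x - b_i:
  g_1((0, -3)) = -1
  g_2((0, -3)) = -2
Stationarity residual: grad f(x) + sum_i lambda_i a_i = (0, 0)
  -> stationarity OK
Primal feasibility (all g_i <= 0): OK
Dual feasibility (all lambda_i >= 0): OK
Complementary slackness (lambda_i * g_i(x) = 0 for all i): FAILS

Verdict: the first failing condition is complementary_slackness -> comp.

comp


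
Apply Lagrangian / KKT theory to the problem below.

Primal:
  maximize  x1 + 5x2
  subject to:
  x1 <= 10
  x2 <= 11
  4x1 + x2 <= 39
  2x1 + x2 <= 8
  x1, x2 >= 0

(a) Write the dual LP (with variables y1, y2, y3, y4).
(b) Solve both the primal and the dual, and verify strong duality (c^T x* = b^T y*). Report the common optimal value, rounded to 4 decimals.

The standard primal-dual pair for 'max c^T x s.t. A x <= b, x >= 0' is:
  Dual:  min b^T y  s.t.  A^T y >= c,  y >= 0.

So the dual LP is:
  minimize  10y1 + 11y2 + 39y3 + 8y4
  subject to:
    y1 + 4y3 + 2y4 >= 1
    y2 + y3 + y4 >= 5
    y1, y2, y3, y4 >= 0

Solving the primal: x* = (0, 8).
  primal value c^T x* = 40.
Solving the dual: y* = (0, 0, 0, 5).
  dual value b^T y* = 40.
Strong duality: c^T x* = b^T y*. Confirmed.

40


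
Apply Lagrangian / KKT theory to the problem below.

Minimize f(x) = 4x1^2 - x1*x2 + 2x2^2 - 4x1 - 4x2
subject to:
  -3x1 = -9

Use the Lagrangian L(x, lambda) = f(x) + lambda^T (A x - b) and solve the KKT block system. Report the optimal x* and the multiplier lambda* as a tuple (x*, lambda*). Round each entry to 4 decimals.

Form the Lagrangian:
  L(x, lambda) = (1/2) x^T Q x + c^T x + lambda^T (A x - b)
Stationarity (grad_x L = 0): Q x + c + A^T lambda = 0.
Primal feasibility: A x = b.

This gives the KKT block system:
  [ Q   A^T ] [ x     ]   [-c ]
  [ A    0  ] [ lambda ] = [ b ]

Solving the linear system:
  x*      = (3, 1.75)
  lambda* = (6.0833)
  f(x*)   = 17.875

x* = (3, 1.75), lambda* = (6.0833)


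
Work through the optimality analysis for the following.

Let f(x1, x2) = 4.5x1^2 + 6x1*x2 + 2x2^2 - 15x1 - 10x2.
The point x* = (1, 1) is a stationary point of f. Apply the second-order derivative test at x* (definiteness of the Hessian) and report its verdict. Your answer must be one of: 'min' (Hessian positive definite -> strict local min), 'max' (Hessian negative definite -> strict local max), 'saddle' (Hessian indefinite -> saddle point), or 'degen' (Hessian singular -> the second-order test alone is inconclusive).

Compute the Hessian H = grad^2 f:
  H = [[9, 6], [6, 4]]
Verify stationarity: grad f(x*) = H x* + g = (0, 0).
Eigenvalues of H: 0, 13.
H has a zero eigenvalue (singular; positive semidefinite but not definite), so H is neither positive definite, negative definite, nor indefinite. The second-order test alone is inconclusive -> degen.
(Indeed, f is constant along the null direction of H through x*, so x* is not a strict local extremum.)

degen


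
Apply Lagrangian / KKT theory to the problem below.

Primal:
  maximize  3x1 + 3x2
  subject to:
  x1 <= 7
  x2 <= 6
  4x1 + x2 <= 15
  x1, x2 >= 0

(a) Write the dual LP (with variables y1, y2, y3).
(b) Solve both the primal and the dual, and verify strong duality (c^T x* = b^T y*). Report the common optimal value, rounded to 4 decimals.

The standard primal-dual pair for 'max c^T x s.t. A x <= b, x >= 0' is:
  Dual:  min b^T y  s.t.  A^T y >= c,  y >= 0.

So the dual LP is:
  minimize  7y1 + 6y2 + 15y3
  subject to:
    y1 + 4y3 >= 3
    y2 + y3 >= 3
    y1, y2, y3 >= 0

Solving the primal: x* = (2.25, 6).
  primal value c^T x* = 24.75.
Solving the dual: y* = (0, 2.25, 0.75).
  dual value b^T y* = 24.75.
Strong duality: c^T x* = b^T y*. Confirmed.

24.75


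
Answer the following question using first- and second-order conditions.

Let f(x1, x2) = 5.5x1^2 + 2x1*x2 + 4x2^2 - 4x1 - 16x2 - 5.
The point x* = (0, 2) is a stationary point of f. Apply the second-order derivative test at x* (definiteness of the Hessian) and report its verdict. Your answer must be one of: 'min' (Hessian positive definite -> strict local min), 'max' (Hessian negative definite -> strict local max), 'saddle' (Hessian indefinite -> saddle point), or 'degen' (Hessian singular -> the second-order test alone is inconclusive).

Compute the Hessian H = grad^2 f:
  H = [[11, 2], [2, 8]]
Verify stationarity: grad f(x*) = H x* + g = (0, 0).
Eigenvalues of H: 7, 12.
Both eigenvalues > 0, so H is positive definite -> x* is a strict local min.

min


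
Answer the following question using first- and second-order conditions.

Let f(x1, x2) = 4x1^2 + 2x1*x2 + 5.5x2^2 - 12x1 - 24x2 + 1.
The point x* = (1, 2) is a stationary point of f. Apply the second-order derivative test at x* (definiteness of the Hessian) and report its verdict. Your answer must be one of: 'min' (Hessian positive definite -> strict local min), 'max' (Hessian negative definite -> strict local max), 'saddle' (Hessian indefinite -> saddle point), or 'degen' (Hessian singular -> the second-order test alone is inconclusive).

Compute the Hessian H = grad^2 f:
  H = [[8, 2], [2, 11]]
Verify stationarity: grad f(x*) = H x* + g = (0, 0).
Eigenvalues of H: 7, 12.
Both eigenvalues > 0, so H is positive definite -> x* is a strict local min.

min


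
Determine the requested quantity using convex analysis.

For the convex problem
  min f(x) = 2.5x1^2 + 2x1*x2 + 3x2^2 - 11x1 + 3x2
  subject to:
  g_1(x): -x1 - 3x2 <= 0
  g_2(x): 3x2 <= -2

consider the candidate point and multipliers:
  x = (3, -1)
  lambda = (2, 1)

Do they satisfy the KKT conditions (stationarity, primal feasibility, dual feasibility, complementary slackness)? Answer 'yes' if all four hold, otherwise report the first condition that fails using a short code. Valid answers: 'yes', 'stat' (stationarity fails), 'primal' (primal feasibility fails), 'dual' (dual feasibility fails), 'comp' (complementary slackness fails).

Gradient of f: grad f(x) = Q x + c = (2, 3)
Constraint values g_i(x) = a_i^T x - b_i:
  g_1((3, -1)) = 0
  g_2((3, -1)) = -1
Stationarity residual: grad f(x) + sum_i lambda_i a_i = (0, 0)
  -> stationarity OK
Primal feasibility (all g_i <= 0): OK
Dual feasibility (all lambda_i >= 0): OK
Complementary slackness (lambda_i * g_i(x) = 0 for all i): FAILS

Verdict: the first failing condition is complementary_slackness -> comp.

comp


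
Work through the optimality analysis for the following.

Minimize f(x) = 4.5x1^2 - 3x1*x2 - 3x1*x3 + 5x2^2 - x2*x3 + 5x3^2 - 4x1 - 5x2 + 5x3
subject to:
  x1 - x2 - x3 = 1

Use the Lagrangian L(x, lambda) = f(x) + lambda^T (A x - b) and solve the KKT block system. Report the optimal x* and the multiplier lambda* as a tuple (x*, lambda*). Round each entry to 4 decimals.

Form the Lagrangian:
  L(x, lambda) = (1/2) x^T Q x + c^T x + lambda^T (A x - b)
Stationarity (grad_x L = 0): Q x + c + A^T lambda = 0.
Primal feasibility: A x = b.

This gives the KKT block system:
  [ Q   A^T ] [ x     ]   [-c ]
  [ A    0  ] [ lambda ] = [ b ]

Solving the linear system:
  x*      = (0.7333, 0.3212, -0.5879)
  lambda* = (-3.4)
  f(x*)   = -2.0394

x* = (0.7333, 0.3212, -0.5879), lambda* = (-3.4)


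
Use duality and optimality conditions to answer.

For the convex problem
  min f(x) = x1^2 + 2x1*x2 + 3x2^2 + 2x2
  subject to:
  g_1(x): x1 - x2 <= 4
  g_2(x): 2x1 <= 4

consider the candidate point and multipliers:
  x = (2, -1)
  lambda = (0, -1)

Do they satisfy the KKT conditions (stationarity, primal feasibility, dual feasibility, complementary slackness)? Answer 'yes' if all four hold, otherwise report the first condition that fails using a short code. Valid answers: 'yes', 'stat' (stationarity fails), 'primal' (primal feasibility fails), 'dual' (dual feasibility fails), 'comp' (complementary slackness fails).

Gradient of f: grad f(x) = Q x + c = (2, 0)
Constraint values g_i(x) = a_i^T x - b_i:
  g_1((2, -1)) = -1
  g_2((2, -1)) = 0
Stationarity residual: grad f(x) + sum_i lambda_i a_i = (0, 0)
  -> stationarity OK
Primal feasibility (all g_i <= 0): OK
Dual feasibility (all lambda_i >= 0): FAILS
Complementary slackness (lambda_i * g_i(x) = 0 for all i): OK

Verdict: the first failing condition is dual_feasibility -> dual.

dual


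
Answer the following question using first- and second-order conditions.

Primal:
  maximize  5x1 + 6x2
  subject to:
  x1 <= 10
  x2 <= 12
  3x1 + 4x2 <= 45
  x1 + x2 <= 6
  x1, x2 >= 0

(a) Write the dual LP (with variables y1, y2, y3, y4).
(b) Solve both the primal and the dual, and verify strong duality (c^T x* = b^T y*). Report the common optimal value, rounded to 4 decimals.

The standard primal-dual pair for 'max c^T x s.t. A x <= b, x >= 0' is:
  Dual:  min b^T y  s.t.  A^T y >= c,  y >= 0.

So the dual LP is:
  minimize  10y1 + 12y2 + 45y3 + 6y4
  subject to:
    y1 + 3y3 + y4 >= 5
    y2 + 4y3 + y4 >= 6
    y1, y2, y3, y4 >= 0

Solving the primal: x* = (0, 6).
  primal value c^T x* = 36.
Solving the dual: y* = (0, 0, 0, 6).
  dual value b^T y* = 36.
Strong duality: c^T x* = b^T y*. Confirmed.

36


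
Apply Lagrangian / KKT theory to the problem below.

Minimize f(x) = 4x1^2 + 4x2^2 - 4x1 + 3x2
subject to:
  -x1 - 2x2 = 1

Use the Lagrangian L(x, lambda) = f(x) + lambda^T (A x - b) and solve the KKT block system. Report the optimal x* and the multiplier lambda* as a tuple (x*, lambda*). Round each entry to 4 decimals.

Form the Lagrangian:
  L(x, lambda) = (1/2) x^T Q x + c^T x + lambda^T (A x - b)
Stationarity (grad_x L = 0): Q x + c + A^T lambda = 0.
Primal feasibility: A x = b.

This gives the KKT block system:
  [ Q   A^T ] [ x     ]   [-c ]
  [ A    0  ] [ lambda ] = [ b ]

Solving the linear system:
  x*      = (0.35, -0.675)
  lambda* = (-1.2)
  f(x*)   = -1.1125

x* = (0.35, -0.675), lambda* = (-1.2)


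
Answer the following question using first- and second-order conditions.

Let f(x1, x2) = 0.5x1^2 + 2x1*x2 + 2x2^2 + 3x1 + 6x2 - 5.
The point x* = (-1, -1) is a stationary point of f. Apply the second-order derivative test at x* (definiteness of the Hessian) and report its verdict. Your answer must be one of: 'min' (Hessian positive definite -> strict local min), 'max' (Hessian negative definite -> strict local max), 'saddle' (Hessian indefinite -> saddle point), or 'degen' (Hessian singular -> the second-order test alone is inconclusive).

Compute the Hessian H = grad^2 f:
  H = [[1, 2], [2, 4]]
Verify stationarity: grad f(x*) = H x* + g = (0, 0).
Eigenvalues of H: 0, 5.
H has a zero eigenvalue (singular; positive semidefinite but not definite), so H is neither positive definite, negative definite, nor indefinite. The second-order test alone is inconclusive -> degen.
(Indeed, f is constant along the null direction of H through x*, so x* is not a strict local extremum.)

degen


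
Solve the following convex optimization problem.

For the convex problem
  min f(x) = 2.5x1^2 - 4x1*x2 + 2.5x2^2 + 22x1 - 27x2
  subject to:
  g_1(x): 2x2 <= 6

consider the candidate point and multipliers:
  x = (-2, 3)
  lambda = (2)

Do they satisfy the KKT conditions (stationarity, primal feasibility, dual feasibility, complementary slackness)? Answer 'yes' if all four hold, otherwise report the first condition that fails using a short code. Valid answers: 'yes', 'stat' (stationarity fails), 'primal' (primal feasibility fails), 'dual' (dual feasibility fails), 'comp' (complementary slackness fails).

Gradient of f: grad f(x) = Q x + c = (0, -4)
Constraint values g_i(x) = a_i^T x - b_i:
  g_1((-2, 3)) = 0
Stationarity residual: grad f(x) + sum_i lambda_i a_i = (0, 0)
  -> stationarity OK
Primal feasibility (all g_i <= 0): OK
Dual feasibility (all lambda_i >= 0): OK
Complementary slackness (lambda_i * g_i(x) = 0 for all i): OK

Verdict: yes, KKT holds.

yes


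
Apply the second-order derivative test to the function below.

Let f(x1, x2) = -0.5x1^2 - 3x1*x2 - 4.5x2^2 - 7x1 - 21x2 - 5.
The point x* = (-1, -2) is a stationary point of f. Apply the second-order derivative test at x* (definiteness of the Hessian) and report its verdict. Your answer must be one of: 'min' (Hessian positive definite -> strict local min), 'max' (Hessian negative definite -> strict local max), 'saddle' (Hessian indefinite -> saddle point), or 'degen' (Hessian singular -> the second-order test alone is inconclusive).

Compute the Hessian H = grad^2 f:
  H = [[-1, -3], [-3, -9]]
Verify stationarity: grad f(x*) = H x* + g = (0, 0).
Eigenvalues of H: -10, 0.
H has a zero eigenvalue (singular; negative semidefinite but not definite), so H is neither positive definite, negative definite, nor indefinite. The second-order test alone is inconclusive -> degen.
(Indeed, f is constant along the null direction of H through x*, so x* is not a strict local extremum.)

degen


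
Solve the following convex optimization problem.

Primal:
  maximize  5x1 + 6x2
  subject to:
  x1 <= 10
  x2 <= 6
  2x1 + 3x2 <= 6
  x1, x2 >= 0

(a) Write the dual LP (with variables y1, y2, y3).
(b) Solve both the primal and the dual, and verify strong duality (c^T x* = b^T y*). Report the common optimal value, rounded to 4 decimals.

The standard primal-dual pair for 'max c^T x s.t. A x <= b, x >= 0' is:
  Dual:  min b^T y  s.t.  A^T y >= c,  y >= 0.

So the dual LP is:
  minimize  10y1 + 6y2 + 6y3
  subject to:
    y1 + 2y3 >= 5
    y2 + 3y3 >= 6
    y1, y2, y3 >= 0

Solving the primal: x* = (3, 0).
  primal value c^T x* = 15.
Solving the dual: y* = (0, 0, 2.5).
  dual value b^T y* = 15.
Strong duality: c^T x* = b^T y*. Confirmed.

15


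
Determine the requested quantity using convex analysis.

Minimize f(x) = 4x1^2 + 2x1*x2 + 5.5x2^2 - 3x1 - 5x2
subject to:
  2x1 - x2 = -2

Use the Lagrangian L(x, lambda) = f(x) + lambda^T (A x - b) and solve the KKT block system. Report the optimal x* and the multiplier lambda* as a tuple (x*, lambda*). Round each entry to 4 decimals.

Form the Lagrangian:
  L(x, lambda) = (1/2) x^T Q x + c^T x + lambda^T (A x - b)
Stationarity (grad_x L = 0): Q x + c + A^T lambda = 0.
Primal feasibility: A x = b.

This gives the KKT block system:
  [ Q   A^T ] [ x     ]   [-c ]
  [ A    0  ] [ lambda ] = [ b ]

Solving the linear system:
  x*      = (-0.5833, 0.8333)
  lambda* = (3)
  f(x*)   = 1.7917

x* = (-0.5833, 0.8333), lambda* = (3)
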